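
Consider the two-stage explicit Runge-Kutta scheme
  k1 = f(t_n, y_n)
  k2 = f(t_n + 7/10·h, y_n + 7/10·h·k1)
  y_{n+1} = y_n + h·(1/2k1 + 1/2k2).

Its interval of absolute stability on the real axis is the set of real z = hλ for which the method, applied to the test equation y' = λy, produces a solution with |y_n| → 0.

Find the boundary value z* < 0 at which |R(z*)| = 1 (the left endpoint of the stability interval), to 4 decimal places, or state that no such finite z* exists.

left endpoint -2.8571.

Set f=λy, z=hλ:
  k1=λy_n ⇒ h·k1=z·y_n;  k2=λ(1+7/10z)y_n ⇒ h·k2=z(1+7/10z)y_n
  y_{n+1}/y_n = 1 + 1/2z + 1/2z(1+7/10z) = 1 + z + 7/20z²
  so R(z) = 1 + z + 7/20z².

Boundary: |R(x)|=1, x<0.
x=-1.34: |R|=0.2885
R=1: x+7/20x²=0 ⇒ x=−20/7=-2.8571; min R=1−1/(4·7/20)=0.2857>−1
Confirm numerically:
  x=-2.471: |R|=0.66604 <1
  x=-2.285: |R|=0.54243 <1
  x=-2.236: |R|=0.51389 <1
  x=-3.265: |R|=1.46608 >1
  x=-3.035: |R|=1.18893 >1
Stable set (-2.8571, 0).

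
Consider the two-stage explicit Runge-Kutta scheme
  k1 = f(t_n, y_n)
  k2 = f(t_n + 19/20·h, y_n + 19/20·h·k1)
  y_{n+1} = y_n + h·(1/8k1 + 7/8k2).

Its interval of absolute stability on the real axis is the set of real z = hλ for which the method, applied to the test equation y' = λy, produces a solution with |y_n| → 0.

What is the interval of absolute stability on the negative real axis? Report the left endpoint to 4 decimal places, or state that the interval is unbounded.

(-1.2030, 0).

On y'=λy, z=hλ:
  k1=λy_n ⇒ h·k1=z·y_n;  k2=λ(1+19/20z)y_n ⇒ h·k2=z(1+19/20z)y_n
  y_{n+1}/y_n = 1 + 1/8z + 7/8z(1+19/20z) = 1 + z + 133/160z²
  so R(z) = 1 + z + 133/160z².

Boundary: |R(x)|=1, x<0.
x=-0.45: |R|=0.7183
R=1: x+133/160x²=0 ⇒ x=−160/133=-1.2030; min R=1−1/(4·133/160)=0.6992>−1
Confirm numerically:
  x=-1.180: |R|=0.97743 <1
  x=-1.071: |R|=0.88248 <1
  x=-0.912: |R|=0.77939 <1
  x=-0.660: |R|=0.70209 <1
  x=-1.701: |R|=1.70414 >1
  x=-1.409: |R|=1.24126 >1
  x=-1.252: |R|=1.05099 >1
Interval (-1.2030, 0).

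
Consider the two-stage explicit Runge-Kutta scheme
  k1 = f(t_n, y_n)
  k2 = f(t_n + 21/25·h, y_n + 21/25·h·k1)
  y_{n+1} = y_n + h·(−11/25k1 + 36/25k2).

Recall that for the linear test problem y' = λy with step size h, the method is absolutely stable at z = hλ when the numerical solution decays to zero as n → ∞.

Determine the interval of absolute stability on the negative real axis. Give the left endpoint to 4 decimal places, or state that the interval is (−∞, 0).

Test eqn y'=λy, z=hλ:
  k1=λy_n ⇒ h·k1=z·y_n;  k2=λ(1+21/25z)y_n ⇒ h·k2=z(1+21/25z)y_n
  y_{n+1}/y_n = 1 − 11/25z + 36/25z(1+21/25z) = 1 + z + 756/625z²
  Hence R(z) = 1 + z + 756/625z².

Boundary: |R(x)|=1, x<0.
x=-1.3: |R|=1.7442
R=1: x+756/625x²=0 ⇒ x=−625/756=-0.8267; min R=1−1/(4·756/625)=0.7933>−1
Confirm numerically:
  x=-0.728: |R|=0.91307 <1
  x=-0.698: |R|=0.89132 <1
  x=-0.473: |R|=0.79762 <1
  x=-1.386: |R|=1.93764 >1
  x=-1.260: |R|=1.66036 >1
  x=-0.968: |R|=1.16542 >1
Stable set (-0.8267, 0).

z∈(-0.8267,0).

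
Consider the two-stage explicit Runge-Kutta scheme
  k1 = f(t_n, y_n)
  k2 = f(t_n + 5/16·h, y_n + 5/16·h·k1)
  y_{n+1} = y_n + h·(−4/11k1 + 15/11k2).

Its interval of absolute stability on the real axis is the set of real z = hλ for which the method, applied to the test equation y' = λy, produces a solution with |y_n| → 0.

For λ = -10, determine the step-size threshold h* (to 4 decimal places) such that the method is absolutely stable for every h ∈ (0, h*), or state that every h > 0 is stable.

(-2.3467,0); λ=-10 ⇒ h* = (176/75)/10 = 0.2347.

With y'=λy (z=hλ):
  k1=λy_n ⇒ h·k1=z·y_n;  k2=λ(1+5/16z)y_n ⇒ h·k2=z(1+5/16z)y_n
  y_{n+1}/y_n = 1 − 4/11z + 15/11z(1+5/16z) = 1 + z + 75/176z²
  R(z) = 1 + z + 75/176z².

Boundary: |R(x)|=1, x<0.
x=-1.77: |R|=0.5650
R=1: x+75/176x²=0 ⇒ x=−176/75=-2.3467; min R=1−1/(4·75/176)=0.4133>−1
Confirm numerically:
  x=-2.303: |R|=0.95715 <1
  x=-1.876: |R|=0.62373 <1
  x=-1.575: |R|=0.48208 <1
  x=-0.965: |R|=0.43183 <1
  x=-2.795: |R|=1.53399 >1
  x=-2.451: |R|=1.10897 >1
So |R|<1 on (-2.3467, 0).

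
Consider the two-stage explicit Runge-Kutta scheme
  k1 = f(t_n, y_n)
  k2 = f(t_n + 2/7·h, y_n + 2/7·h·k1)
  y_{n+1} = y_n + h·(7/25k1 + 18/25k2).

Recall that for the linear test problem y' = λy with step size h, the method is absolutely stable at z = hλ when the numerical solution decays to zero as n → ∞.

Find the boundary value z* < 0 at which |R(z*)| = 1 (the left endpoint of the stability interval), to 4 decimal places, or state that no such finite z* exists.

z* = -4.8611.

On y'=λy, z=hλ:
  k1=λy_n ⇒ h·k1=z·y_n;  k2=λ(1+2/7z)y_n ⇒ h·k2=z(1+2/7z)y_n
  y_{n+1}/y_n = 1 + 7/25z + 18/25z(1+2/7z) = 1 + z + 36/175z²
  so R(z) = 1 + z + 36/175z².

Boundary: |R(x)|=1, x<0.
x=-0.88: |R|=0.2793
R=1: x+36/175x²=0 ⇒ x=−175/36=-4.8611; min R=1−1/(4·36/175)=-0.2153>−1
Confirm numerically:
  x=-3.852: |R|=0.20037 <1
  x=-2.946: |R|=0.16062 <1
  x=-2.538: |R|=0.21290 <1
  x=-2.367: |R|=0.21445 <1
  x=-5.213: |R|=1.37736 >1
  x=-5.111: |R|=1.26273 >1
Interval (-4.8611, 0).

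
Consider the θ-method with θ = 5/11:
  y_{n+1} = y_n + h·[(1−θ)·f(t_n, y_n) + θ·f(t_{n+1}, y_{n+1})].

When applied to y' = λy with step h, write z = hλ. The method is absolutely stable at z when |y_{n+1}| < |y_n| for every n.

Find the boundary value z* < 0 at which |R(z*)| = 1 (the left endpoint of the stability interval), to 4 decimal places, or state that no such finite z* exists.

Test eqn y'=λy, z=hλ:
  y_{n+1} = y_n + z·[6/11·y_n + 5/11·y_{n+1}] ⇒ (1 − 5/11z)y_{n+1} = (1 + 6/11z)y_n
  ⇒ R(z) = (1 + 6/11z)/(1 − 5/11z).

Solve |R(x)|<1 on ℝ⁻.
x=-1.58: |R|=0.0804
R=−1: 1+6/11x = −1+5/11x ⇒ -1/11x=2 ⇒ x=2/(-1/11)=-22.0000
Confirm numerically:
  x=-16.885: |R|=0.94640 <1
  x=-10.601: |R|=0.82190 <1
  x=-10.349: |R|=0.81431 <1
  x=-10.238: |R|=0.81087 <1
  x=-22.440: |R|=1.00357 >1
  x=-22.367: |R|=1.00299 >1
  x=-22.244: |R|=1.00200 >1
Stable set (-22.0000, 0).

z* = -22.0000.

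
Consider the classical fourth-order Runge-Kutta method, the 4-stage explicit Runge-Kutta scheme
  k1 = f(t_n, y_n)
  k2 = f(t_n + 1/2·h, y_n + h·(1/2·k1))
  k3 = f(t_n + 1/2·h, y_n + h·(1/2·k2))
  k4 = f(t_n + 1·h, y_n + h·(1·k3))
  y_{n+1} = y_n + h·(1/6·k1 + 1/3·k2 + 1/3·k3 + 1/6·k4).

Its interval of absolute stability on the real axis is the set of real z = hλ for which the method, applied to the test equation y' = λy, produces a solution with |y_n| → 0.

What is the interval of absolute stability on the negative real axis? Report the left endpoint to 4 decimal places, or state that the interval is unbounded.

z∈(-2.7853,0).

With y'=λy (z=hλ):
  order 4, 4-stage ⇒ R(z)=1+z+z^2/2+z^3/6+z^4/24
  (e.g. R(-1.59)=0.27041, |R|=0.27041)

Boundary: |R(x)|=1, x<0.
x=-1.59: |R|=0.2704
|R(-2.15)|=0.3952 |R(-1.96)|=0.3208 |R(-1.44)|=0.2783
Bisect:
  x_lo=-3.6687 |R|=3.3795  x_hi=-0.3285 |R|=0.7201
  mid=-1.99859 |R|=0.33287 →hi
  mid=-2.83366 |R|=1.07541 →lo
  mid=-2.41613 |R|=0.57188 →hi
  mid=-2.62490 |R|=0.78390 →hi
  mid=-2.72928 |R|=0.91878 →hi
  mid=-2.78147 |R|=0.99425 →hi
  mid=-2.80757 |R|=1.03411 →lo
  mid=-2.79452 |R|=1.01400 →lo
  ...
  [-2.78535,-2.78514] ⇒ x*=-2.7853
Interval (-2.7853, 0).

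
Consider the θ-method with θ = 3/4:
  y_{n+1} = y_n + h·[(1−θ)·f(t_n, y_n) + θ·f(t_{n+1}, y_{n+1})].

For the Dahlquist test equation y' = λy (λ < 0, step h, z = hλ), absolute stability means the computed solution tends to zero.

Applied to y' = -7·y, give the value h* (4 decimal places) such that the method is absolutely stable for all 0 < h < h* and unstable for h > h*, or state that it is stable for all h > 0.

interval (−∞, 0). Any h>0 works for λ=-7.

On y'=λy, z=hλ:
  y_{n+1} = y_n + z·[1/4·y_n + 3/4·y_{n+1}] ⇒ (1 − 3/4z)y_{n+1} = (1 + 1/4z)y_n
  ⇒ R(z) = (1 + 1/4z)/(1 − 3/4z).

Solve |R(x)|<1 on ℝ⁻.
x=-0.72: |R|=0.5325
x=-2: |R|=0.2000
x=-10: |R|=0.1765
x=-100: |R|=0.3158
θ=3/4≥1/2 ⇒ |1+1/4x|<|1−3/4x| ∀x<0 ⇒ unbounded interval.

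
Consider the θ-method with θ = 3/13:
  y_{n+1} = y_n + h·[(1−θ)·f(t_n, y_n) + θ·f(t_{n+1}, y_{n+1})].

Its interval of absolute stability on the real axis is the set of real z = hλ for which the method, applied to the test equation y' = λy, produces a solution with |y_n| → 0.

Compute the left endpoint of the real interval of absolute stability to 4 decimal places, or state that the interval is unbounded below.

Test eqn y'=λy, z=hλ:
  y_{n+1} = y_n + z·[10/13·y_n + 3/13·y_{n+1}] ⇒ (1 − 3/13z)y_{n+1} = (1 + 10/13z)y_n
  so R(z) = (1 + 10/13z)/(1 − 3/13z).

Need |R(x)|<1, x<0.
x=-0.33: |R|=0.6934
R=−1: 1+10/13x = −1+3/13x ⇒ -7/13x=2 ⇒ x=2/(-7/13)=-3.7143
Confirm numerically:
  x=-2.924: |R|=0.74591 <1
  x=-2.562: |R|=0.61007 <1
  x=-1.855: |R|=0.29895 <1
  x=-4.230: |R|=1.14052 >1
  x=-4.195: |R|=1.13152 >1
  x=-4.079: |R|=1.10116 >1
Stable set (-3.7143, 0).

z* = -3.7143.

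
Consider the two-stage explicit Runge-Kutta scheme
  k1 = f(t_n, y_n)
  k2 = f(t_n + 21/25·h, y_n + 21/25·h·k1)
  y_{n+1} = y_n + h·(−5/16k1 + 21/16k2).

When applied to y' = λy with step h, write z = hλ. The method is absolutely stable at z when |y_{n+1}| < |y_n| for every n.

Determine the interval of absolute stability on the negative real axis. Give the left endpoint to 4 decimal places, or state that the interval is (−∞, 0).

With y'=λy (z=hλ):
  k1=λy_n ⇒ h·k1=z·y_n;  k2=λ(1+21/25z)y_n ⇒ h·k2=z(1+21/25z)y_n
  y_{n+1}/y_n = 1 − 5/16z + 21/16z(1+21/25z) = 1 + z + 441/400z²
  so R(z) = 1 + z + 441/400z².

Need |R(x)|<1, x<0.
x=-1.01: |R|=1.1147
R=1: x+441/400x²=0 ⇒ x=−400/441=-0.9070; min R=1−1/(4·441/400)=0.7732>−1
Confirm numerically:
  x=-0.674: |R|=0.82684 <1
  x=-0.660: |R|=0.82025 <1
  x=-0.402: |R|=0.77617 <1
  x=-1.084: |R|=1.21150 >1
  x=-0.955: |R|=1.05051 >1
Stable set (-0.9070, 0).

z∈(-0.9070,0).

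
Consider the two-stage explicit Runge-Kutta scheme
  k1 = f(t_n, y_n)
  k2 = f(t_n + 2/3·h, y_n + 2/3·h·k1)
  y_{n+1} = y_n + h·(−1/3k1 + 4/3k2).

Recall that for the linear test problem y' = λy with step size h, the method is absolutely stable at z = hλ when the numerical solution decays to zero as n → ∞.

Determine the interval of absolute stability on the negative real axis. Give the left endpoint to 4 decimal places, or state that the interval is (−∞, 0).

Set f=λy, z=hλ:
  k1=λy_n ⇒ h·k1=z·y_n;  k2=λ(1+2/3z)y_n ⇒ h·k2=z(1+2/3z)y_n
  y_{n+1}/y_n = 1 − 1/3z + 4/3z(1+2/3z) = 1 + z + 8/9z²
  so R(z) = 1 + z + 8/9z².

Find x<0 with |R(x)|<1.
x=-0.64: |R|=0.7241
R=1: x+8/9x²=0 ⇒ x=−9/8=-1.1250; min R=1−1/(4·8/9)=0.7188>−1
Confirm numerically:
  x=-0.967: |R|=0.86419 <1
  x=-0.610: |R|=0.72076 <1
  x=-0.543: |R|=0.71909 <1
  x=-0.463: |R|=0.72755 <1
  x=-1.580: |R|=1.63902 >1
  x=-1.252: |R|=1.14134 >1
  x=-1.194: |R|=1.07323 >1
So |R|<1 on (-1.1250, 0).

(-1.1250, 0).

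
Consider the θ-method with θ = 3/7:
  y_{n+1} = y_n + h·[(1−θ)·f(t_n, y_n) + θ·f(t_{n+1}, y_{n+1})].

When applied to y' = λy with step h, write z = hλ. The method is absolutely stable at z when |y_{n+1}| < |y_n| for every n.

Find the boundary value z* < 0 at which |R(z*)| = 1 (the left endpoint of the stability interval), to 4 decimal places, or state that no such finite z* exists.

left endpoint -14.0000.

With y'=λy (z=hλ):
  y_{n+1} = y_n + z·[4/7·y_n + 3/7·y_{n+1}] ⇒ (1 − 3/7z)y_{n+1} = (1 + 4/7z)y_n
  so R(z) = (1 + 4/7z)/(1 − 3/7z).

Boundary: |R(x)|=1, x<0.
x=-1.04: |R|=0.2806
R=−1: 1+4/7x = −1+3/7x ⇒ -1/7x=2 ⇒ x=2/(-1/7)=-14.0000
Confirm numerically:
  x=-13.952: |R|=0.99902 <1
  x=-12.663: |R|=0.97028 <1
  x=-11.598: |R|=0.94253 <1
  x=-8.706: |R|=0.84015 <1
  x=-14.583: |R|=1.01149 >1
  x=-14.574: |R|=1.01132 >1
  x=-14.489: |R|=1.00969 >1
So |R|<1 on (-14.0000, 0).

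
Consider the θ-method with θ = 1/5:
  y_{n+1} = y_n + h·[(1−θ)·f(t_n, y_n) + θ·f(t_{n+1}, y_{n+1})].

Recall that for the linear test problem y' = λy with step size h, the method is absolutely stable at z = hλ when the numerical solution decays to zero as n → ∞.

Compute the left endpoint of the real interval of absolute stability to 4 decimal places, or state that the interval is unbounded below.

z* = -3.3333.

Test eqn y'=λy, z=hλ:
  y_{n+1} = y_n + z·[4/5·y_n + 1/5·y_{n+1}] ⇒ (1 − 1/5z)y_{n+1} = (1 + 4/5z)y_n
  so R(z) = (1 + 4/5z)/(1 − 1/5z).

Find x<0 with |R(x)|<1.
x=-0.54: |R|=0.5126
R=−1: 1+4/5x = −1+1/5x ⇒ -3/5x=2 ⇒ x=2/(-3/5)=-3.3333
Confirm numerically:
  x=-3.310: |R|=0.99158 <1
  x=-1.664: |R|=0.24850 <1
  x=-1.539: |R|=0.17679 <1
  x=-3.714: |R|=1.13105 >1
  x=-3.359: |R|=1.00921 >1
So |R|<1 on (-3.3333, 0).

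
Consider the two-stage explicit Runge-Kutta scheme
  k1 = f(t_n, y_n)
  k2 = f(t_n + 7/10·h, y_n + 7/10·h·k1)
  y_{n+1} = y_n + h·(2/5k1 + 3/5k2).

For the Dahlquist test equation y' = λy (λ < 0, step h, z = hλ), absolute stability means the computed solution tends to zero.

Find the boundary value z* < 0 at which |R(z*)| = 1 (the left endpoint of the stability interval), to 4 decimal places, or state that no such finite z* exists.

Set f=λy, z=hλ:
  k1=λy_n ⇒ h·k1=z·y_n;  k2=λ(1+7/10z)y_n ⇒ h·k2=z(1+7/10z)y_n
  y_{n+1}/y_n = 1 + 2/5z + 3/5z(1+7/10z) = 1 + z + 21/50z²
  so R(z) = 1 + z + 21/50z².

Boundary: |R(x)|=1, x<0.
x=-1.77: |R|=0.5458
R=1: x+21/50x²=0 ⇒ x=−50/21=-2.3810; min R=1−1/(4·21/50)=0.4048>−1
Confirm numerically:
  x=-1.995: |R|=0.67661 <1
  x=-1.612: |R|=0.47939 <1
  x=-1.105: |R|=0.40783 <1
  x=-1.013: |R|=0.41799 <1
  x=-2.601: |R|=1.24038 >1
  x=-2.521: |R|=1.14829 >1
Stable set (-2.3810, 0).

left endpoint -2.3810.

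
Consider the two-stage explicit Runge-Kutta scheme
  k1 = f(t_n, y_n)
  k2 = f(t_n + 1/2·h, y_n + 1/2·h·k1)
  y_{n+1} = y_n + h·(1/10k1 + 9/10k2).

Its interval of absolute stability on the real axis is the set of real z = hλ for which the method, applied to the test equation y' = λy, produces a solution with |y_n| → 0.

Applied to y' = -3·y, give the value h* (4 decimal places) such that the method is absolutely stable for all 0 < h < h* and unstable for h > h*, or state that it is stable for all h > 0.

(-2.2222,0); λ=-3 ⇒ h* = (20/9)/3 = 0.7407.

With y'=λy (z=hλ):
  k1=λy_n ⇒ h·k1=z·y_n;  k2=λ(1+1/2z)y_n ⇒ h·k2=z(1+1/2z)y_n
  y_{n+1}/y_n = 1 + 1/10z + 9/10z(1+1/2z) = 1 + z + 9/20z²
  Hence R(z) = 1 + z + 9/20z².

Solve |R(x)|<1 on ℝ⁻.
x=-0.66: |R|=0.5360
R=1: x+9/20x²=0 ⇒ x=−20/9=-2.2222; min R=1−1/(4·9/20)=0.4444>−1
Confirm numerically:
  x=-1.870: |R|=0.70361 <1
  x=-1.510: |R|=0.51604 <1
  x=-1.271: |R|=0.45595 <1
  x=-2.495: |R|=1.30626 >1
  x=-2.375: |R|=1.16328 >1
  x=-2.354: |R|=1.13959 >1
So |R|<1 on (-2.2222, 0).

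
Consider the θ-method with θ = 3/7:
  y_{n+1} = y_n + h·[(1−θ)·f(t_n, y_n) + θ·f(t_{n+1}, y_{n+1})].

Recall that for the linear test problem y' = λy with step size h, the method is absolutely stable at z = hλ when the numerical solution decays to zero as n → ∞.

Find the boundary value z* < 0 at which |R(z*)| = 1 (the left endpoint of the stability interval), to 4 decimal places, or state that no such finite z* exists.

z* = -14.0000.

With y'=λy (z=hλ):
  y_{n+1} = y_n + z·[4/7·y_n + 3/7·y_{n+1}] ⇒ (1 − 3/7z)y_{n+1} = (1 + 4/7z)y_n
  ⇒ R(z) = (1 + 4/7z)/(1 − 3/7z).

Find x<0 with |R(x)|<1.
x=-1.66: |R|=0.0301
R=−1: 1+4/7x = −1+3/7x ⇒ -1/7x=2 ⇒ x=2/(-1/7)=-14.0000
Confirm numerically:
  x=-12.834: |R|=0.97437 <1
  x=-8.117: |R|=0.81235 <1
  x=-7.358: |R|=0.77155 <1
  x=-6.576: |R|=0.72224 <1
  x=-14.286: |R|=1.00574 >1
  x=-14.250: |R|=1.00503 >1
  x=-14.201: |R|=1.00405 >1
Interval (-14.0000, 0).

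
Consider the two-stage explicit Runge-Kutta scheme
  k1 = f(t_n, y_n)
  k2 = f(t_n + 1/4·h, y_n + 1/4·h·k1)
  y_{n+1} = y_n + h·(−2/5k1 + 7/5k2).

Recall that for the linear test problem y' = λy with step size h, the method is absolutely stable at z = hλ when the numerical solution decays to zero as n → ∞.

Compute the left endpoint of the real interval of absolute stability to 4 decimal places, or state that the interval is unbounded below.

left endpoint -2.8571.

Test eqn y'=λy, z=hλ:
  k1=λy_n ⇒ h·k1=z·y_n;  k2=λ(1+1/4z)y_n ⇒ h·k2=z(1+1/4z)y_n
  y_{n+1}/y_n = 1 − 2/5z + 7/5z(1+1/4z) = 1 + z + 7/20z²
  so R(z) = 1 + z + 7/20z².

Solve |R(x)|<1 on ℝ⁻.
x=-1.57: |R|=0.2927
R=1: x+7/20x²=0 ⇒ x=−20/7=-2.8571; min R=1−1/(4·7/20)=0.2857>−1
Confirm numerically:
  x=-2.630: |R|=0.79091 <1
  x=-2.276: |R|=0.53706 <1
  x=-2.080: |R|=0.43424 <1
  x=-1.601: |R|=0.29612 <1
  x=-3.249: |R|=1.44560 >1
  x=-2.888: |R|=1.03119 >1
Interval (-2.8571, 0).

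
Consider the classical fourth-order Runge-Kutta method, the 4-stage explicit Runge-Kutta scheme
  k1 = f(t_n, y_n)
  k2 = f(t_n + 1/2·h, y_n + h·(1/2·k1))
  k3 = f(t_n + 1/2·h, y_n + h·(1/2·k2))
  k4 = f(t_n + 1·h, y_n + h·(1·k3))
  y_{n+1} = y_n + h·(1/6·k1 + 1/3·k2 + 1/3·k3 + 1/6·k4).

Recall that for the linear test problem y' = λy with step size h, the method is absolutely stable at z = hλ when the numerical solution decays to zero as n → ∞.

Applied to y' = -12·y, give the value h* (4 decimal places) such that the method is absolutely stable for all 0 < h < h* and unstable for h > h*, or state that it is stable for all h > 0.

(-2.7853,0); λ=-12 ⇒ h* = 0.2321.

Test eqn y'=λy, z=hλ:
  order 4, 4-stage ⇒ R(z)=1+z+z^2/2+z^3/6+z^4/24
  (e.g. R(-1.39)=0.28399, |R|=0.28399)

Solve |R(x)|<1 on ℝ⁻.
x=-1.39: |R|=0.2840
|R(-2.93)|=1.2410 |R(-1.45)|=0.2773 |R(-1.04)|=0.3621
Bisect:
  x_lo=-3.3498 |R|=2.2425  x_hi=-0.2896 |R|=0.7486
  mid=-1.81970 |R|=0.28855 →hi
  mid=-2.58476 |R|=0.73742 →hi
  mid=-2.96728 |R|=1.31090 →lo
  mid=-2.77602 |R|=0.98611 →hi
  mid=-2.87165 |R|=1.13820 →lo
  mid=-2.82384 |R|=1.05968 →lo
  mid=-2.79993 |R|=1.02229 →lo
  ...
  [-2.78536,-2.78517] ⇒ x*=-2.7853
Interval (-2.7853, 0).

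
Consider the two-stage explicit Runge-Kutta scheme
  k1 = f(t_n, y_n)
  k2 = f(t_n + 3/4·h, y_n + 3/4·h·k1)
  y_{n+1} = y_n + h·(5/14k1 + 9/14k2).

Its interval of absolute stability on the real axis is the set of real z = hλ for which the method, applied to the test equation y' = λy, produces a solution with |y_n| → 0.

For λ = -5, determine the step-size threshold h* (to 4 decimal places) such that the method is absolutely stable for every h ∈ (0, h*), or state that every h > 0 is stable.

(-2.0741,0); λ=-5 ⇒ h* = (56/27)/5 = 0.4148.

On y'=λy, z=hλ:
  k1=λy_n ⇒ h·k1=z·y_n;  k2=λ(1+3/4z)y_n ⇒ h·k2=z(1+3/4z)y_n
  y_{n+1}/y_n = 1 + 5/14z + 9/14z(1+3/4z) = 1 + z + 27/56z²
  so R(z) = 1 + z + 27/56z².

Find x<0 with |R(x)|<1.
x=-0.97: |R|=0.4836
R=1: x+27/56x²=0 ⇒ x=−56/27=-2.0741; min R=1−1/(4·27/56)=0.4815>−1
Confirm numerically:
  x=-1.909: |R|=0.84806 <1
  x=-0.956: |R|=0.48465 <1
  x=-0.954: |R|=0.48481 <1
  x=-2.432: |R|=1.41969 >1
  x=-2.417: |R|=1.39963 >1
  x=-2.373: |R|=1.34201 >1
Interval (-2.0741, 0).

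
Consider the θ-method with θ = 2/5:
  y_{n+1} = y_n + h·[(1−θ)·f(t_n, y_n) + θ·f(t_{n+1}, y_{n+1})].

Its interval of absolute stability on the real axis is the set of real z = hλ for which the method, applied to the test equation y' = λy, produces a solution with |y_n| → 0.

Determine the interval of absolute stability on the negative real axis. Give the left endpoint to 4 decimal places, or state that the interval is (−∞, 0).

z∈(-10.0000,0).

Set f=λy, z=hλ:
  y_{n+1} = y_n + z·[3/5·y_n + 2/5·y_{n+1}] ⇒ (1 − 2/5z)y_{n+1} = (1 + 3/5z)y_n
  Hence R(z) = (1 + 3/5z)/(1 − 2/5z).

Find x<0 with |R(x)|<1.
x=-0.96: |R|=0.3064
R=−1: 1+3/5x = −1+2/5x ⇒ -1/5x=2 ⇒ x=2/(-1/5)=-10.0000
Confirm numerically:
  x=-6.615: |R|=0.81432 <1
  x=-6.282: |R|=0.78832 <1
  x=-6.161: |R|=0.77837 <1
  x=-4.332: |R|=0.58519 <1
  x=-10.352: |R|=1.01369 >1
  x=-10.314: |R|=1.01225 >1
  x=-10.247: |R|=1.00969 >1
Stable set (-10.0000, 0).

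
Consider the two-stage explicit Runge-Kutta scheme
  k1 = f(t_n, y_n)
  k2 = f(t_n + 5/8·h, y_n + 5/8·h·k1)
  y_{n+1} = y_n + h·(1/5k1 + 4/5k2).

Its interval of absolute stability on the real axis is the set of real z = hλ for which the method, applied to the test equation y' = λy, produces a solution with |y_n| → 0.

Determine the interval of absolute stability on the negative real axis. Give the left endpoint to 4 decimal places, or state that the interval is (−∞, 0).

Set f=λy, z=hλ:
  k1=λy_n ⇒ h·k1=z·y_n;  k2=λ(1+5/8z)y_n ⇒ h·k2=z(1+5/8z)y_n
  y_{n+1}/y_n = 1 + 1/5z + 4/5z(1+5/8z) = 1 + z + 1/2z²
  Hence R(z) = 1 + z + 1/2z².

Boundary: |R(x)|=1, x<0.
x=-1.01: |R|=0.5000
R=1: x+1/2x²=0 ⇒ x=−2=-2.0000; min R=1−1/(4·1/2)=0.5000>−1
Confirm numerically:
  x=-1.679: |R|=0.73052 <1
  x=-1.613: |R|=0.68788 <1
  x=-1.251: |R|=0.53150 <1
  x=-0.865: |R|=0.50911 <1
  x=-2.535: |R|=1.67811 >1
  x=-2.495: |R|=1.61751 >1
  x=-2.317: |R|=1.36724 >1
Stable set (-2.0000, 0).

(-2.0000, 0).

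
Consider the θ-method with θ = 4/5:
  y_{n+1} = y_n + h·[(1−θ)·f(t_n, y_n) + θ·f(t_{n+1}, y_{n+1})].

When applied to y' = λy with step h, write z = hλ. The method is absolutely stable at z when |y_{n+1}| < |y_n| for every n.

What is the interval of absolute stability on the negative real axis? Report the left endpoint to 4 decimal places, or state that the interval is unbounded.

Set f=λy, z=hλ:
  y_{n+1} = y_n + z·[1/5·y_n + 4/5·y_{n+1}] ⇒ (1 − 4/5z)y_{n+1} = (1 + 1/5z)y_n
  Hence R(z) = (1 + 1/5z)/(1 − 4/5z).

Boundary: |R(x)|=1, x<0.
x=-1.25: |R|=0.3750
x=-2: |R|=0.2308
x=-10: |R|=0.1111
x=-100: |R|=0.2346
θ=4/5≥1/2 ⇒ |1+1/5x|<|1−4/5x| ∀x<0 ⇒ unbounded interval.

(−∞, 0) — no finite endpoint.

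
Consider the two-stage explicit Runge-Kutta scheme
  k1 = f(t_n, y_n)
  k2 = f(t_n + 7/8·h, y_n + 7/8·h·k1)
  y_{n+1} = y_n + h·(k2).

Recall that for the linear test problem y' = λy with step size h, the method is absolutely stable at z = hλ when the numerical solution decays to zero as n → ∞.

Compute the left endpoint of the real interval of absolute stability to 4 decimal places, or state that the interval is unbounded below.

With y'=λy (z=hλ):
  k1=λy_n ⇒ h·k1=z·y_n;  k2=λ(1+7/8z)y_n ⇒ h·k2=z(1+7/8z)y_n
  y_{n+1}/y_n = 1 + z(1+7/8z) = 1 + z + 7/8z²
  ⇒ R(z) = 1 + z + 7/8z².

Solve |R(x)|<1 on ℝ⁻.
x=-1.57: |R|=1.5868
R=1: x+7/8x²=0 ⇒ x=−8/7=-1.1429; min R=1−1/(4·7/8)=0.7143>−1
Confirm numerically:
  x=-1.032: |R|=0.89990 <1
  x=-0.980: |R|=0.86035 <1
  x=-0.914: |R|=0.81697 <1
  x=-0.846: |R|=0.78025 <1
  x=-1.580: |R|=1.60435 >1
  x=-1.244: |R|=1.11009 >1
Stable set (-1.1429, 0).

z* = -1.1429.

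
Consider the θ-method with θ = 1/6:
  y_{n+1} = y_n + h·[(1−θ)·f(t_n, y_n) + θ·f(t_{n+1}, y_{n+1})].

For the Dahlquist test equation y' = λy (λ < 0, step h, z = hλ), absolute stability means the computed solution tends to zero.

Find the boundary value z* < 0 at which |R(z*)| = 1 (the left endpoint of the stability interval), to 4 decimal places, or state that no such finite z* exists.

On y'=λy, z=hλ:
  y_{n+1} = y_n + z·[5/6·y_n + 1/6·y_{n+1}] ⇒ (1 − 1/6z)y_{n+1} = (1 + 5/6z)y_n
  Hence R(z) = (1 + 5/6z)/(1 − 1/6z).

Find x<0 with |R(x)|<1.
x=-0.35: |R|=0.6693
R=−1: 1+5/6x = −1+1/6x ⇒ -2/3x=2 ⇒ x=2/(-2/3)=-3.0000
Confirm numerically:
  x=-2.673: |R|=0.84919 <1
  x=-2.265: |R|=0.64428 <1
  x=-1.303: |R|=0.07052 <1
  x=-3.581: |R|=1.24256 >1
  x=-3.045: |R|=1.01990 >1
So |R|<1 on (-3.0000, 0).

z* = -3.0000.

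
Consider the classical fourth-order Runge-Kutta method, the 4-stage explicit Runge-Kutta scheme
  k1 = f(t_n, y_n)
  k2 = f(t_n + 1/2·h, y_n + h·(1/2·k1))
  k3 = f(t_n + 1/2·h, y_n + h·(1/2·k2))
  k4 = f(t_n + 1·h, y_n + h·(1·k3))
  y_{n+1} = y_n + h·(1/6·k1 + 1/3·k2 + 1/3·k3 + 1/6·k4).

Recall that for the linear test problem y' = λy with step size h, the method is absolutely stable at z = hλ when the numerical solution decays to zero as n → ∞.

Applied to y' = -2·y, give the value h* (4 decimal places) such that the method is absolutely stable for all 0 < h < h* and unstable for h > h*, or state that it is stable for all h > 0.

(-2.7853,0); λ=-2 ⇒ h* = 1.3926.

Set f=λy, z=hλ:
  order 4, 4-stage ⇒ R(z)=1+z+z^2/2+z^3/6+z^4/24
  (e.g. R(-1.76)=0.27997, |R|=0.27997)

Boundary: |R(x)|=1, x<0.
x=-1.76: |R|=0.2800
|R(-2.89)|=1.1697 |R(-1.19)|=0.3207 |R(-1.08)|=0.3499
Bisect:
  x_lo=-3.5960 |R|=3.0869  x_hi=-0.0951 |R|=0.9093
  mid=-1.84556 |R|=0.29319 →hi
  mid=-2.72079 |R|=0.90702 →hi
  mid=-3.15840 |R|=1.72452 →lo
  mid=-2.93960 |R|=1.25868 →lo
  mid=-2.83019 |R|=1.06983 →lo
  mid=-2.77549 |R|=0.98532 →hi
  mid=-2.80284 |R|=1.02678 →lo
  ...
  [-2.78532,-2.78511] ⇒ x*=-2.7853
Stable set (-2.7853, 0).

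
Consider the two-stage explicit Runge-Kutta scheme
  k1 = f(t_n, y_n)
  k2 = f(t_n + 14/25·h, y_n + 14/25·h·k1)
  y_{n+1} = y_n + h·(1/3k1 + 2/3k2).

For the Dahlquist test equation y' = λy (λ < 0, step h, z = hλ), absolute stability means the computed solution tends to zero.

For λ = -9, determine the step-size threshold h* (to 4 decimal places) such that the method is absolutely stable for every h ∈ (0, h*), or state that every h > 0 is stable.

(-2.6786,0); λ=-9 ⇒ h* = (75/28)/9 = 0.2976.

Set f=λy, z=hλ:
  k1=λy_n ⇒ h·k1=z·y_n;  k2=λ(1+14/25z)y_n ⇒ h·k2=z(1+14/25z)y_n
  y_{n+1}/y_n = 1 + 1/3z + 2/3z(1+14/25z) = 1 + z + 28/75z²
  Hence R(z) = 1 + z + 28/75z².

Find x<0 with |R(x)|<1.
x=-1.59: |R|=0.3538
R=1: x+28/75x²=0 ⇒ x=−75/28=-2.6786; min R=1−1/(4·28/75)=0.3304>−1
Confirm numerically:
  x=-2.278: |R|=0.65933 <1
  x=-1.714: |R|=0.38278 <1
  x=-1.651: |R|=0.36663 <1
  x=-1.258: |R|=0.33282 <1
  x=-2.855: |R|=1.18805 >1
  x=-2.724: |R|=1.04620 >1
Stable set (-2.6786, 0).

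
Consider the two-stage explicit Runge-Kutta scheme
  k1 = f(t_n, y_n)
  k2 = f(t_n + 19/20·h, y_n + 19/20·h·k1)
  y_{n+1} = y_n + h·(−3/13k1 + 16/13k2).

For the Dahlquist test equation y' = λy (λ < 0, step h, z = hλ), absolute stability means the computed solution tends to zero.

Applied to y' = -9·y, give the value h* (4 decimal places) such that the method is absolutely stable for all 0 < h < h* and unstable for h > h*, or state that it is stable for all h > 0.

(-0.8553,0); λ=-9 ⇒ h* = (65/76)/9 = 0.0950.

Set f=λy, z=hλ:
  k1=λy_n ⇒ h·k1=z·y_n;  k2=λ(1+19/20z)y_n ⇒ h·k2=z(1+19/20z)y_n
  y_{n+1}/y_n = 1 − 3/13z + 16/13z(1+19/20z) = 1 + z + 76/65z²
  ⇒ R(z) = 1 + z + 76/65z².

Find x<0 with |R(x)|<1.
x=-1: |R|=1.1692
R=1: x+76/65x²=0 ⇒ x=−65/76=-0.8553; min R=1−1/(4·76/65)=0.7862>−1
Confirm numerically:
  x=-0.562: |R|=0.80729 <1
  x=-0.559: |R|=0.80636 <1
  x=-0.366: |R|=0.79063 <1
  x=-1.186: |R|=1.45864 >1
  x=-0.964: |R|=1.12256 >1
Stable set (-0.8553, 0).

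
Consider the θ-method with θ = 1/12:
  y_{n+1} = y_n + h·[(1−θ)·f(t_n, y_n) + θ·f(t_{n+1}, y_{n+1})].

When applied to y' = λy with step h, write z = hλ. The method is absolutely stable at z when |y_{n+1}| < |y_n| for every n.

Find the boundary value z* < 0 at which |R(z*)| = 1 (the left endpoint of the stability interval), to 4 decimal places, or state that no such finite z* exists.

Test eqn y'=λy, z=hλ:
  y_{n+1} = y_n + z·[11/12·y_n + 1/12·y_{n+1}] ⇒ (1 − 1/12z)y_{n+1} = (1 + 11/12z)y_n
  R(z) = (1 + 11/12z)/(1 − 1/12z).

Need |R(x)|<1, x<0.
x=-1.17: |R|=0.0661
R=−1: 1+11/12x = −1+1/12x ⇒ -5/6x=2 ⇒ x=2/(-5/6)=-2.4000
Confirm numerically:
  x=-1.743: |R|=0.52194 <1
  x=-1.514: |R|=0.34438 <1
  x=-1.395: |R|=0.24972 <1
  x=-1.260: |R|=0.14027 <1
  x=-2.894: |R|=1.33168 >1
  x=-2.634: |R|=1.15990 >1
Interval (-2.4000, 0).

z* = -2.4000.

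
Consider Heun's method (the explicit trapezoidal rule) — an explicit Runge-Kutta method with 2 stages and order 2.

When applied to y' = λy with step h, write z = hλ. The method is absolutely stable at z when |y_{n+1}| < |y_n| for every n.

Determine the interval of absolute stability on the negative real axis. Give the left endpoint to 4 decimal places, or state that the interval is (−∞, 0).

On y'=λy, z=hλ:
  order 2, 2-stage ⇒ R(z)=1+z+z^2/2
  (e.g. R(-1.08)=0.50320, |R|=0.50320)

Need |R(x)|<1, x<0.
x=-1.08: |R|=0.5032
|R(-1.46)|=0.6058 |R(-0.52)|=0.6152 |R(-0.51)|=0.6200
Bisect:
  x_lo=-2.3132 |R|=1.3622  x_hi=-0.2116 |R|=0.8108
  mid=-1.26238 |R|=0.53442 →hi
  mid=-1.78777 |R|=0.81029 →hi
  mid=-2.05046 |R|=1.05174 →lo
  mid=-1.91912 |R|=0.92239 →hi
  mid=-1.98479 |R|=0.98491 →hi
  mid=-2.01763 |R|=1.01778 →lo
  mid=-2.00121 |R|=1.00121 →lo
  mid=-1.99300 |R|=0.99302 →hi
  mid=-1.99710 |R|=0.99711 →hi
  ...
  [-2.00005,-1.99993] ⇒ x*=-2.0000
Stable set (-2.0000, 0).

z∈(-2.0000,0).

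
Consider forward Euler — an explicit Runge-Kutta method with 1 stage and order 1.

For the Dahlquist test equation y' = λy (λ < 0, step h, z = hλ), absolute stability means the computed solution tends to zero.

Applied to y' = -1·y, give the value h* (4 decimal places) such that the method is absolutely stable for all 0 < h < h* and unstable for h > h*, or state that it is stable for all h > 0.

(-2.0000,0); λ=-1 ⇒ h* = 2.0000.

On y'=λy, z=hλ:
  order 1, 1-stage ⇒ R(z)=1+z
  (e.g. R(-1.58)=-0.58000, |R|=0.58000)

Boundary: |R(x)|=1, x<0.
x=-1.58: |R|=0.5800
|R(-2.35)|=1.3500 |R(-1.87)|=0.8700 |R(-0.65)|=0.3500
Bisect:
  x_lo=-2.6683 |R|=1.6683  x_hi=-0.0671 |R|=0.9329
  mid=-1.36770 |R|=0.36770 →hi
  mid=-2.01799 |R|=1.01799 →lo
  mid=-1.69285 |R|=0.69285 →hi
  mid=-1.85542 |R|=0.85542 →hi
  mid=-1.93670 |R|=0.93670 →hi
  mid=-1.97735 |R|=0.97735 →hi
  mid=-1.99767 |R|=0.99767 →hi
  ...
  [-2.00005,-1.99989] ⇒ x*=-2.0000
Interval (-2.0000, 0).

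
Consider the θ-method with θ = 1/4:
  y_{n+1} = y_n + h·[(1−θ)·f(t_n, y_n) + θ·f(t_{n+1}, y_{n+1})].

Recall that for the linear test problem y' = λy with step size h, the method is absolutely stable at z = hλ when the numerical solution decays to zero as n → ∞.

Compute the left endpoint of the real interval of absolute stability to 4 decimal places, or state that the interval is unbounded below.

z* = -4.0000.

Set f=λy, z=hλ:
  y_{n+1} = y_n + z·[3/4·y_n + 1/4·y_{n+1}] ⇒ (1 − 1/4z)y_{n+1} = (1 + 3/4z)y_n
  so R(z) = (1 + 3/4z)/(1 − 1/4z).

Boundary: |R(x)|=1, x<0.
x=-1.8: |R|=0.2414
R=−1: 1+3/4x = −1+1/4x ⇒ -1/2x=2 ⇒ x=2/(-1/2)=-4.0000
Confirm numerically:
  x=-3.619: |R|=0.89999 <1
  x=-3.536: |R|=0.87686 <1
  x=-2.073: |R|=0.36539 <1
  x=-1.761: |R|=0.22270 <1
  x=-4.298: |R|=1.07182 >1
  x=-4.228: |R|=1.05542 >1
So |R|<1 on (-4.0000, 0).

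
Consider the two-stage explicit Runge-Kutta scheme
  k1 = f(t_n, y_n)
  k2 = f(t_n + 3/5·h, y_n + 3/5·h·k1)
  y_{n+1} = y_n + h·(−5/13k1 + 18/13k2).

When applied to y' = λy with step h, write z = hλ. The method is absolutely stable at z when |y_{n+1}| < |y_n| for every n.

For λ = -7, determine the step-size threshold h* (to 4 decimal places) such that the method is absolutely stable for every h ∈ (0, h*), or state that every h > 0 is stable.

(-1.2037,0); λ=-7 ⇒ h* = (65/54)/7 = 0.1720.

Set f=λy, z=hλ:
  k1=λy_n ⇒ h·k1=z·y_n;  k2=λ(1+3/5z)y_n ⇒ h·k2=z(1+3/5z)y_n
  y_{n+1}/y_n = 1 − 5/13z + 18/13z(1+3/5z) = 1 + z + 54/65z²
  ⇒ R(z) = 1 + z + 54/65z².

Solve |R(x)|<1 on ℝ⁻.
x=-1.34: |R|=1.1517
R=1: x+54/65x²=0 ⇒ x=−65/54=-1.2037; min R=1−1/(4·54/65)=0.6991>−1
Confirm numerically:
  x=-0.706: |R|=0.70809 <1
  x=-0.626: |R|=0.69956 <1
  x=-0.625: |R|=0.69952 <1
  x=-1.653: |R|=1.61700 >1
  x=-1.484: |R|=1.34557 >1
Interval (-1.2037, 0).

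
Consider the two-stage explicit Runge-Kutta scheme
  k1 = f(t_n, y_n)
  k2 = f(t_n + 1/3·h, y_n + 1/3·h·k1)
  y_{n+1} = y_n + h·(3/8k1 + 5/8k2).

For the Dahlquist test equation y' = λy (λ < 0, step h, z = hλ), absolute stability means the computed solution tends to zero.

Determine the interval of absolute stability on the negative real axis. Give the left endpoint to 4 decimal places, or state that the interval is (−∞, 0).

With y'=λy (z=hλ):
  k1=λy_n ⇒ h·k1=z·y_n;  k2=λ(1+1/3z)y_n ⇒ h·k2=z(1+1/3z)y_n
  y_{n+1}/y_n = 1 + 3/8z + 5/8z(1+1/3z) = 1 + z + 5/24z²
  Hence R(z) = 1 + z + 5/24z².

Solve |R(x)|<1 on ℝ⁻.
x=-1.36: |R|=0.0253
R=1: x+5/24x²=0 ⇒ x=−24/5=-4.8000; min R=1−1/(4·5/24)=-0.2000>−1
Confirm numerically:
  x=-4.046: |R|=0.36444 <1
  x=-3.442: |R|=0.02620 <1
  x=-3.401: |R|=0.00875 <1
  x=-5.212: |R|=1.44736 >1
  x=-5.199: |R|=1.43217 >1
  x=-4.832: |R|=1.03221 >1
Stable set (-4.8000, 0).

z∈(-4.8000,0).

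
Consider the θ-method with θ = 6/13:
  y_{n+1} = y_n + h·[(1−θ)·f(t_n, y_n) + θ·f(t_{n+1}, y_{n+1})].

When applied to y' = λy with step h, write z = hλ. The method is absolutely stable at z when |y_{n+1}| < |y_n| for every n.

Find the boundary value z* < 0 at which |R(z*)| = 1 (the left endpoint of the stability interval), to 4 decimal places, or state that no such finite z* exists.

Test eqn y'=λy, z=hλ:
  y_{n+1} = y_n + z·[7/13·y_n + 6/13·y_{n+1}] ⇒ (1 − 6/13z)y_{n+1} = (1 + 7/13z)y_n
  ⇒ R(z) = (1 + 7/13z)/(1 − 6/13z).

Find x<0 with |R(x)|<1.
x=-1.09: |R|=0.2748
R=−1: 1+7/13x = −1+6/13x ⇒ -1/13x=2 ⇒ x=2/(-1/13)=-26.0000
Confirm numerically:
  x=-23.650: |R|=0.98483 <1
  x=-20.265: |R|=0.95739 <1
  x=-19.340: |R|=0.94839 <1
  x=-18.064: |R|=0.93462 <1
  x=-26.431: |R|=1.00251 >1
  x=-26.219: |R|=1.00129 >1
Interval (-26.0000, 0).

left endpoint -26.0000.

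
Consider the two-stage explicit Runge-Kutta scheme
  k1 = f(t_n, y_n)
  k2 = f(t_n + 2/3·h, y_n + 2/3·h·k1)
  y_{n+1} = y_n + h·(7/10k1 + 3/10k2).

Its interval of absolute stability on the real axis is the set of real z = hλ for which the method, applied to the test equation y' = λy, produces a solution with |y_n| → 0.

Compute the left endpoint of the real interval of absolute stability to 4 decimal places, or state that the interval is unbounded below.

On y'=λy, z=hλ:
  k1=λy_n ⇒ h·k1=z·y_n;  k2=λ(1+2/3z)y_n ⇒ h·k2=z(1+2/3z)y_n
  y_{n+1}/y_n = 1 + 7/10z + 3/10z(1+2/3z) = 1 + z + 1/5z²
  ⇒ R(z) = 1 + z + 1/5z².

Boundary: |R(x)|=1, x<0.
x=-0.5: |R|=0.5500
R=1: x+1/5x²=0 ⇒ x=−5=-5.0000; min R=1−1/(4·1/5)=-0.2500>−1
Confirm numerically:
  x=-4.050: |R|=0.23050 <1
  x=-3.599: |R|=0.00844 <1
  x=-3.087: |R|=0.18109 <1
  x=-2.231: |R|=0.23553 <1
  x=-5.575: |R|=1.64112 >1
  x=-5.497: |R|=1.54640 >1
Stable set (-5.0000, 0).

z* = -5.0000.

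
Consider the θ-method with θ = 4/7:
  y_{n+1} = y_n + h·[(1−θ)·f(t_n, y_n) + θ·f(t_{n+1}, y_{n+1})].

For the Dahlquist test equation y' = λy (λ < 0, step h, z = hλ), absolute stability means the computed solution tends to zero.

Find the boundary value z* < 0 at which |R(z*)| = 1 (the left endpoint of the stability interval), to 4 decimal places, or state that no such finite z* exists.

unbounded; (−∞, 0).

On y'=λy, z=hλ:
  y_{n+1} = y_n + z·[3/7·y_n + 4/7·y_{n+1}] ⇒ (1 − 4/7z)y_{n+1} = (1 + 3/7z)y_n
  ⇒ R(z) = (1 + 3/7z)/(1 − 4/7z).

Solve |R(x)|<1 on ℝ⁻.
x=-0.35: |R|=0.7083
x=-2: |R|=0.0667
x=-10: |R|=0.4894
x=-100: |R|=0.7199
θ=4/7≥1/2 ⇒ |1+3/7x|<|1−4/7x| ∀x<0 ⇒ interval (−∞,0).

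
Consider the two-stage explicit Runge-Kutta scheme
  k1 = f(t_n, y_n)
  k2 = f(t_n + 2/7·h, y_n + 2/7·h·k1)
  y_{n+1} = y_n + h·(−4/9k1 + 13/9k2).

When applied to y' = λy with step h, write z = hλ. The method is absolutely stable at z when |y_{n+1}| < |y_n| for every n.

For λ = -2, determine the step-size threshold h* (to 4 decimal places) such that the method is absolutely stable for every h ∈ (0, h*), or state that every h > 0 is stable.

(-2.4231,0); λ=-2 ⇒ h* = (63/26)/2 = 1.2115.

Test eqn y'=λy, z=hλ:
  k1=λy_n ⇒ h·k1=z·y_n;  k2=λ(1+2/7z)y_n ⇒ h·k2=z(1+2/7z)y_n
  y_{n+1}/y_n = 1 − 4/9z + 13/9z(1+2/7z) = 1 + z + 26/63z²
  R(z) = 1 + z + 26/63z².

Need |R(x)|<1, x<0.
x=-0.5: |R|=0.6032
R=1: x+26/63x²=0 ⇒ x=−63/26=-2.4231; min R=1−1/(4·26/63)=0.3942>−1
Confirm numerically:
  x=-1.986: |R|=0.64176 <1
  x=-1.643: |R|=0.47106 <1
  x=-1.186: |R|=0.39450 <1
  x=-2.898: |R|=1.56801 >1
  x=-2.609: |R|=1.20019 >1
Interval (-2.4231, 0).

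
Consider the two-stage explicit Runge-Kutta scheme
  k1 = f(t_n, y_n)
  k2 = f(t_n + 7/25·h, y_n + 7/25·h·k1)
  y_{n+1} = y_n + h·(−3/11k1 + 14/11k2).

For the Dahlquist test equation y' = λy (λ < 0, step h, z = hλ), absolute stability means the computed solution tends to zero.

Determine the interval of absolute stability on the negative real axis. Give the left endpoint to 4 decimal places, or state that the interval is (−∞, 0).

(-2.8061, 0).

Set f=λy, z=hλ:
  k1=λy_n ⇒ h·k1=z·y_n;  k2=λ(1+7/25z)y_n ⇒ h·k2=z(1+7/25z)y_n
  y_{n+1}/y_n = 1 − 3/11z + 14/11z(1+7/25z) = 1 + z + 98/275z²
  Hence R(z) = 1 + z + 98/275z².

Boundary: |R(x)|=1, x<0.
x=-0.65: |R|=0.5006
R=1: x+98/275x²=0 ⇒ x=−275/98=-2.8061; min R=1−1/(4·98/275)=0.2985>−1
Confirm numerically:
  x=-2.781: |R|=0.97510 <1
  x=-1.748: |R|=0.34087 <1
  x=-1.625: |R|=0.31602 <1
  x=-1.142: |R|=0.32276 <1
  x=-3.360: |R|=1.66320 >1
  x=-3.016: |R|=1.22557 >1
  x=-2.842: |R|=1.03634 >1
Stable set (-2.8061, 0).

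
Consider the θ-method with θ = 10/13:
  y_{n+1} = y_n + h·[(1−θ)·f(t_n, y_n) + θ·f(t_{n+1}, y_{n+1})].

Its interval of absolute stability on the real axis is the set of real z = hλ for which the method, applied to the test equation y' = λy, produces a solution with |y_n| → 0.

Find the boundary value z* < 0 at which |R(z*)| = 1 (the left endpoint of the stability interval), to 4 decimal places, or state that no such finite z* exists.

Set f=λy, z=hλ:
  y_{n+1} = y_n + z·[3/13·y_n + 10/13·y_{n+1}] ⇒ (1 − 10/13z)y_{n+1} = (1 + 3/13z)y_n
  Hence R(z) = (1 + 3/13z)/(1 − 10/13z).

Boundary: |R(x)|=1, x<0.
x=-0.39: |R|=0.7000
x=-2: |R|=0.2121
x=-10: |R|=0.1504
x=-100: |R|=0.2833
θ=10/13≥1/2 ⇒ |1+3/13x|<|1−10/13x| ∀x<0 ⇒ unbounded interval.

unbounded; (−∞, 0).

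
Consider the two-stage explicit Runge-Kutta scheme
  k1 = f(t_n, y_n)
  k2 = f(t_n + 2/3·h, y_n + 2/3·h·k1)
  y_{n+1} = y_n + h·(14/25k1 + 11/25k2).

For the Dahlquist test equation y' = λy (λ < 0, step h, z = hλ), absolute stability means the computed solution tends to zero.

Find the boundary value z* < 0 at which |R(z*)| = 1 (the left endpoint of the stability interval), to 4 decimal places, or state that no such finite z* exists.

Test eqn y'=λy, z=hλ:
  k1=λy_n ⇒ h·k1=z·y_n;  k2=λ(1+2/3z)y_n ⇒ h·k2=z(1+2/3z)y_n
  y_{n+1}/y_n = 1 + 14/25z + 11/25z(1+2/3z) = 1 + z + 22/75z²
  ⇒ R(z) = 1 + z + 22/75z².

Find x<0 with |R(x)|<1.
x=-1.67: |R|=0.1481
R=1: x+22/75x²=0 ⇒ x=−75/22=-3.4091; min R=1−1/(4·22/75)=0.1477>−1
Confirm numerically:
  x=-3.195: |R|=0.79935 <1
  x=-2.958: |R|=0.60860 <1
  x=-1.583: |R|=0.15206 <1
  x=-3.856: |R|=1.50550 >1
  x=-3.844: |R|=1.49039 >1
  x=-3.735: |R|=1.35707 >1
Interval (-3.4091, 0).

z* = -3.4091.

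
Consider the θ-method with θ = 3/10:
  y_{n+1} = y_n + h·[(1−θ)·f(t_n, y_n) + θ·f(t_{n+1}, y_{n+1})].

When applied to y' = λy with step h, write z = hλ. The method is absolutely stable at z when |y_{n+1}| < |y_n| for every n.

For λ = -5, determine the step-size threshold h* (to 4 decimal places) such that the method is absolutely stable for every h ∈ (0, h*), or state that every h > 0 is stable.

With y'=λy (z=hλ):
  y_{n+1} = y_n + z·[7/10·y_n + 3/10·y_{n+1}] ⇒ (1 − 3/10z)y_{n+1} = (1 + 7/10z)y_n
  so R(z) = (1 + 7/10z)/(1 − 3/10z).

Solve |R(x)|<1 on ℝ⁻.
x=-0.59: |R|=0.4987
R=−1: 1+7/10x = −1+3/10x ⇒ -2/5x=2 ⇒ x=2/(-2/5)=-5.0000
Confirm numerically:
  x=-3.089: |R|=0.60326 <1
  x=-2.512: |R|=0.43248 <1
  x=-2.393: |R|=0.39298 <1
  x=-2.003: |R|=0.25117 <1
  x=-5.581: |R|=1.08690 >1
  x=-5.272: |R|=1.04214 >1
So |R|<1 on (-5.0000, 0).

(-5.0000,0); λ=-5 ⇒ h* = (5)/5 = 1.0000.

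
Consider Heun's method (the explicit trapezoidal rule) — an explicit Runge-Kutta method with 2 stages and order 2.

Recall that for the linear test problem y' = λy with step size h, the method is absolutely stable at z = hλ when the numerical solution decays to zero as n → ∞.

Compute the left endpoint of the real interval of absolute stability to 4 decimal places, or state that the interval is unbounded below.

z* = -2.0000.

Test eqn y'=λy, z=hλ:
  order 2, 2-stage ⇒ R(z)=1+z+z^2/2
  (e.g. R(-0.51)=0.62005, |R|=0.62005)

Need |R(x)|<1, x<0.
x=-0.51: |R|=0.6200
|R(-1.89)|=0.8960 |R(-0.54)|=0.6058 |R(-0.51)|=0.6200
Bisect:
  x_lo=-2.4530 |R|=1.5557  x_hi=-0.2267 |R|=0.7990
  mid=-1.33986 |R|=0.55775 →hi
  mid=-1.89645 |R|=0.90182 →hi
  mid=-2.17475 |R|=1.19002 →lo
  mid=-2.03560 |R|=1.03624 →lo
  mid=-1.96603 |R|=0.96661 →hi
  mid=-2.00082 |R|=1.00082 →lo
  mid=-1.98342 |R|=0.98356 →hi
  mid=-1.99212 |R|=0.99215 →hi
  ...
  [-2.00000,-1.99986] ⇒ x*=-2.0000
Interval (-2.0000, 0).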